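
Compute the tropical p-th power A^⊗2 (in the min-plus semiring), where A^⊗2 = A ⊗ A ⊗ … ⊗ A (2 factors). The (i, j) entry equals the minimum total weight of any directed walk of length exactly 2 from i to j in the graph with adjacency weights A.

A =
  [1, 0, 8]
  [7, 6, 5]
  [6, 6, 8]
A^⊗2 =
  [2, 1, 5]
  [8, 7, 11]
  [7, 6, 11]

Each entry (A^⊗2)_ij equals the minimum over all length-2 walks i = v_0 → v_1 → … → v_2 = j of Σ_t A[v_t][v_{t+1}]. For example, for (i, j) = (0, 2) we minimise over 3 possible intermediate vertex sequences; the minimum is 5, attained along the walk 0 → 1 → 2.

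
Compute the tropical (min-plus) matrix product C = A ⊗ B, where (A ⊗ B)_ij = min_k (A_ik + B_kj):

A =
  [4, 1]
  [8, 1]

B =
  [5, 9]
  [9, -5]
A ⊗ B =
  [9, -4]
  [10, -4]

Apply the min-plus product entry-by-entry:
  C[0][0] = min over k of (A[0][0] + B[0][0] = 4 + 5 = 9, A[0][1] + B[1][0] = 1 + 9 = 10) = 9 (attained at k = 0)
  C[0][1] = min over k of (A[0][0] + B[0][1] = 4 + 9 = 13, A[0][1] + B[1][1] = 1 + -5 = -4) = -4 (attained at k = 1)
  C[1][0] = min over k of (A[1][0] + B[0][0] = 8 + 5 = 13, A[1][1] + B[1][0] = 1 + 9 = 10) = 10 (attained at k = 1)
  C[1][1] = min over k of (A[1][0] + B[0][1] = 8 + 9 = 17, A[1][1] + B[1][1] = 1 + -5 = -4) = -4 (attained at k = 1)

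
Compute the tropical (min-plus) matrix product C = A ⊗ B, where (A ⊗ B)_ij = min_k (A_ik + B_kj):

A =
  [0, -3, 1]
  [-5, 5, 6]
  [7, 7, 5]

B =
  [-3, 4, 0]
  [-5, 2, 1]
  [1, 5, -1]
A ⊗ B =
  [-8, -1, -2]
  [-8, -1, -5]
  [2, 9, 4]

Apply the min-plus product entry-by-entry:
  C[0][0] = min over k of (A[0][0] + B[0][0] = 0 + -3 = -3, A[0][1] + B[1][0] = -3 + -5 = -8, A[0][2] + B[2][0] = 1 + 1 = 2) = -8 (attained at k = 1)
  C[0][1] = min over k of (A[0][0] + B[0][1] = 0 + 4 = 4, A[0][1] + B[1][1] = -3 + 2 = -1, A[0][2] + B[2][1] = 1 + 5 = 6) = -1 (attained at k = 1)
  C[0][2] = min over k of (A[0][0] + B[0][2] = 0 + 0 = 0, A[0][1] + B[1][2] = -3 + 1 = -2, A[0][2] + B[2][2] = 1 + -1 = 0) = -2 (attained at k = 1)
  C[1][0] = min over k of (A[1][0] + B[0][0] = -5 + -3 = -8, A[1][1] + B[1][0] = 5 + -5 = 0, A[1][2] + B[2][0] = 6 + 1 = 7) = -8 (attained at k = 0)
  C[1][1] = min over k of (A[1][0] + B[0][1] = -5 + 4 = -1, A[1][1] + B[1][1] = 5 + 2 = 7, A[1][2] + B[2][1] = 6 + 5 = 11) = -1 (attained at k = 0)
  C[1][2] = min over k of (A[1][0] + B[0][2] = -5 + 0 = -5, A[1][1] + B[1][2] = 5 + 1 = 6, A[1][2] + B[2][2] = 6 + -1 = 5) = -5 (attained at k = 0)
  C[2][0] = min over k of (A[2][0] + B[0][0] = 7 + -3 = 4, A[2][1] + B[1][0] = 7 + -5 = 2, A[2][2] + B[2][0] = 5 + 1 = 6) = 2 (attained at k = 1)
  C[2][1] = min over k of (A[2][0] + B[0][1] = 7 + 4 = 11, A[2][1] + B[1][1] = 7 + 2 = 9, A[2][2] + B[2][1] = 5 + 5 = 10) = 9 (attained at k = 1)
  C[2][2] = min over k of (A[2][0] + B[0][2] = 7 + 0 = 7, A[2][1] + B[1][2] = 7 + 1 = 8, A[2][2] + B[2][2] = 5 + -1 = 4) = 4 (attained at k = 2)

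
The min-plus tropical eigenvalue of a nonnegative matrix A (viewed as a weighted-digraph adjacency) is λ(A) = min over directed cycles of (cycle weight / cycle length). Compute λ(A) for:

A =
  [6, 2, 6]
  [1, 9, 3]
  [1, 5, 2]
λ(A) = 3/2

Enumerate directed cycles and compute their means (weight / length). Sample:
  cycle 0 → 0: weight = 6, length = 1, mean = 6/1 ≈ 6.000
  cycle 1 → 1: weight = 9, length = 1, mean = 9/1 ≈ 9.000
  cycle 2 → 2: weight = 2, length = 1, mean = 2/1 ≈ 2.000
  cycle 0 → 1 → 0: weight = 3, length = 2, mean = 3/2 ≈ 1.500
  cycle 0 → 2 → 0: weight = 7, length = 2, mean = 7/2 ≈ 3.500
  cycle 1 → 0 → 1: weight = 3, length = 2, mean = 3/2 ≈ 1.500
Minimum mean = 1.500, attained e.g. along the cycle 0 → 1 → 0 with weight 3 and length 2. So λ(A) = 3/2 = 3/2.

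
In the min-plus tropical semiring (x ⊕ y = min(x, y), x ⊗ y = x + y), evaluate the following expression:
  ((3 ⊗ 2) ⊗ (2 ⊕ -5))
((3 ⊗ 2) ⊗ (2 ⊕ -5)) = 0

Expand innermost to outermost. Recall ⊕ takes the minimum of its arguments and ⊗ takes their sum. Working out the expression ((3 ⊗ 2) ⊗ (2 ⊕ -5)) gives 0.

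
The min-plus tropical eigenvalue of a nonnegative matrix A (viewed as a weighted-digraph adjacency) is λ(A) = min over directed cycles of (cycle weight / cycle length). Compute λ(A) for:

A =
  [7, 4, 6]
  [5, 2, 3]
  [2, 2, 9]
λ(A) = 2

Enumerate directed cycles and compute their means (weight / length). Sample:
  cycle 0 → 0: weight = 7, length = 1, mean = 7/1 ≈ 7.000
  cycle 1 → 1: weight = 2, length = 1, mean = 2/1 ≈ 2.000
  cycle 2 → 2: weight = 9, length = 1, mean = 9/1 ≈ 9.000
  cycle 0 → 1 → 0: weight = 9, length = 2, mean = 9/2 ≈ 4.500
  cycle 0 → 2 → 0: weight = 8, length = 2, mean = 8/2 ≈ 4.000
  cycle 1 → 0 → 1: weight = 9, length = 2, mean = 9/2 ≈ 4.500
Minimum mean = 2.000, attained e.g. along the cycle 1 → 1 with weight 2 and length 1. So λ(A) = 2/1 = 2.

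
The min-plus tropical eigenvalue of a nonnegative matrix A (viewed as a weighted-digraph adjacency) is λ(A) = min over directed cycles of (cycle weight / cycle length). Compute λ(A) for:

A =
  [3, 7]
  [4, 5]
λ(A) = 3

Enumerate directed cycles and compute their means (weight / length). Sample:
  cycle 0 → 0: weight = 3, length = 1, mean = 3/1 ≈ 3.000
  cycle 1 → 1: weight = 5, length = 1, mean = 5/1 ≈ 5.000
  cycle 0 → 1 → 0: weight = 11, length = 2, mean = 11/2 ≈ 5.500
  cycle 1 → 0 → 1: weight = 11, length = 2, mean = 11/2 ≈ 5.500
Minimum mean = 3.000, attained e.g. along the cycle 0 → 0 with weight 3 and length 1. So λ(A) = 3/1 = 3.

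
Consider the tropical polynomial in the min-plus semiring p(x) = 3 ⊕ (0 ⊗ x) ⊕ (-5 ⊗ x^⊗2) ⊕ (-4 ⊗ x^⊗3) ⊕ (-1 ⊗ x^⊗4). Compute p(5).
p(5) = 3

A tropical monomial a ⊗ x^⊗i evaluates to a + i · x. Evaluating each term at x = 5:
  Term 0 contributes 3 + 0 · 5 = 3
  Term 1 contributes 0 + 1 · 5 = 5
  Term 2 contributes -5 + 2 · 5 = 5
  Term 3 contributes -4 + 3 · 5 = 11
  Term 4 contributes -1 + 4 · 5 = 19
p(5) = ⊕ of these = min[3, 5, 5, 11, 19] = 3.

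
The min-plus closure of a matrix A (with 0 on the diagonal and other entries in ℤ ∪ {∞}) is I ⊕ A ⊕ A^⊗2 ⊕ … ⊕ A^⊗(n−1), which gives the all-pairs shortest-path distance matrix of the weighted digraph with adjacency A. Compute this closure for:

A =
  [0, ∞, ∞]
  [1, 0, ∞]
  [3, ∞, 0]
Closure =
  [0, ∞, ∞]
  [1, 0, ∞]
  [3, ∞, 0]

This is the Floyd-Warshall all-pairs shortest-path computation. For each intermediate vertex k = 0, 1, …, 2, update dist[i][j] ← min(dist[i][j], dist[i][k] + dist[k][j]). The final matrix gives, for each (i, j), the minimum total weight of any directed path from i to j (possibly empty when i = j).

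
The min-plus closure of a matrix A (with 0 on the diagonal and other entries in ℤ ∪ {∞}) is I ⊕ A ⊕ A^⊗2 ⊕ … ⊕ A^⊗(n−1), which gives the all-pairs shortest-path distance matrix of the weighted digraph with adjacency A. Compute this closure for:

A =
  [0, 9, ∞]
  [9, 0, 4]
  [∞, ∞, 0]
Closure =
  [0, 9, 13]
  [9, 0, 4]
  [∞, ∞, 0]

This is the Floyd-Warshall all-pairs shortest-path computation. For each intermediate vertex k = 0, 1, …, 2, update dist[i][j] ← min(dist[i][j], dist[i][k] + dist[k][j]). The final matrix gives, for each (i, j), the minimum total weight of any directed path from i to j (possibly empty when i = j).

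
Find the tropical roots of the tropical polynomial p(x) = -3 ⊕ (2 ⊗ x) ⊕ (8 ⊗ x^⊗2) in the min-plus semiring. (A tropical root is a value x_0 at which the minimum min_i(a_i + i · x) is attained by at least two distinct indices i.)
Roots: {-6, -5}

Each tropical root is a break point of the lower envelope of the lines y = a_i + i · x (there are 3 lines, with slopes 0, 1, ..., 2). Only the lines that attain the minimum somewhere contribute to roots; other lines are dominated. Here the surviving (envelope) indices are i = 2, i = 1, i = 0.
Intersections between consecutive envelope lines give the roots: for adjacent envelope indices i < j the intersection is x = (a_i − a_j) / (j − i). Reading off the sorted break points: {-6, -5}.
Verification: at each break x_0, at least two indices attain the minimum of min_i(a_i + i · x_0).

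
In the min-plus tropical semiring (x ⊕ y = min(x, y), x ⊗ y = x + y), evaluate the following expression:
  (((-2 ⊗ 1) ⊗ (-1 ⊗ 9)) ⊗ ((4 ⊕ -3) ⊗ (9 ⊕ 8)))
(((-2 ⊗ 1) ⊗ (-1 ⊗ 9)) ⊗ ((4 ⊕ -3) ⊗ (9 ⊕ 8))) = 12

Expand innermost to outermost. Recall ⊕ takes the minimum of its arguments and ⊗ takes their sum. Working out the expression (((-2 ⊗ 1) ⊗ (-1 ⊗ 9)) ⊗ ((4 ⊕ -3) ⊗ (9 ⊕ 8))) gives 12.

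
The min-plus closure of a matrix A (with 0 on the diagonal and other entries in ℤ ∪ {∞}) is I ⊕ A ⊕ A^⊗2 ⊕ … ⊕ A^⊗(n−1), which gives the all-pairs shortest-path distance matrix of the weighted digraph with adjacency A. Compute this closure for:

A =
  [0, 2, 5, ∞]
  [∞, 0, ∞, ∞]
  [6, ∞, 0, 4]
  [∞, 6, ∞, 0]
Closure =
  [0, 2, 5, 9]
  [∞, 0, ∞, ∞]
  [6, 8, 0, 4]
  [∞, 6, ∞, 0]

This is the Floyd-Warshall all-pairs shortest-path computation. For each intermediate vertex k = 0, 1, …, 3, update dist[i][j] ← min(dist[i][j], dist[i][k] + dist[k][j]). The final matrix gives, for each (i, j), the minimum total weight of any directed path from i to j (possibly empty when i = j).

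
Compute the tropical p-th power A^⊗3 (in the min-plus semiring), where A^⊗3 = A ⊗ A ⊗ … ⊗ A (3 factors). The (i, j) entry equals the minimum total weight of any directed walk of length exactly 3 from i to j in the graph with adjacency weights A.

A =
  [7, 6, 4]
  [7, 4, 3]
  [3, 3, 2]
A^⊗3 =
  [9, 9, 8]
  [8, 8, 7]
  [7, 7, 6]

Each entry (A^⊗3)_ij equals the minimum over all length-3 walks i = v_0 → v_1 → … → v_3 = j of Σ_t A[v_t][v_{t+1}]. For example, for (i, j) = (0, 2) we minimise over 9 possible intermediate vertex sequences; the minimum is 8, attained along the walk 0 → 2 → 2 → 2.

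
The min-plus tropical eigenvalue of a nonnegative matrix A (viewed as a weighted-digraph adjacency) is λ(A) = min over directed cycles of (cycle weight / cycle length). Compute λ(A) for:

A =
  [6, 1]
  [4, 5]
λ(A) = 5/2

Enumerate directed cycles and compute their means (weight / length). Sample:
  cycle 0 → 0: weight = 6, length = 1, mean = 6/1 ≈ 6.000
  cycle 1 → 1: weight = 5, length = 1, mean = 5/1 ≈ 5.000
  cycle 0 → 1 → 0: weight = 5, length = 2, mean = 5/2 ≈ 2.500
  cycle 1 → 0 → 1: weight = 5, length = 2, mean = 5/2 ≈ 2.500
Minimum mean = 2.500, attained e.g. along the cycle 0 → 1 → 0 with weight 5 and length 2. So λ(A) = 5/2 = 5/2.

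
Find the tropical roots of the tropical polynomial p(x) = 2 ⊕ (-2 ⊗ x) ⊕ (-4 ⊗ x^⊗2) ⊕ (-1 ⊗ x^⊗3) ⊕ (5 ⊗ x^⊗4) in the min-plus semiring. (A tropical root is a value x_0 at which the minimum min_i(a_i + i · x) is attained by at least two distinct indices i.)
Roots: {-6, -3, 2, 4}

Each tropical root is a break point of the lower envelope of the lines y = a_i + i · x (there are 5 lines, with slopes 0, 1, ..., 4). Only the lines that attain the minimum somewhere contribute to roots; other lines are dominated. Here the surviving (envelope) indices are i = 4, i = 3, i = 2, i = 1, i = 0.
Intersections between consecutive envelope lines give the roots: for adjacent envelope indices i < j the intersection is x = (a_i − a_j) / (j − i). Reading off the sorted break points: {-6, -3, 2, 4}.
Verification: at each break x_0, at least two indices attain the minimum of min_i(a_i + i · x_0).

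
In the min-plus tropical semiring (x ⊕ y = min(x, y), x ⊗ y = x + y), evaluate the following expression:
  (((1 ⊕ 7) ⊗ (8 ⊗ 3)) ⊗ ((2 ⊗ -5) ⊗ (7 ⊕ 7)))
(((1 ⊕ 7) ⊗ (8 ⊗ 3)) ⊗ ((2 ⊗ -5) ⊗ (7 ⊕ 7))) = 16

Expand innermost to outermost. Recall ⊕ takes the minimum of its arguments and ⊗ takes their sum. Working out the expression (((1 ⊕ 7) ⊗ (8 ⊗ 3)) ⊗ ((2 ⊗ -5) ⊗ (7 ⊕ 7))) gives 16.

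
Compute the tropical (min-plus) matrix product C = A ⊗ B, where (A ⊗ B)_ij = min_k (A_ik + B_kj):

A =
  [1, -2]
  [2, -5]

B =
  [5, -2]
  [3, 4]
A ⊗ B =
  [1, -1]
  [-2, -1]

Apply the min-plus product entry-by-entry:
  C[0][0] = min over k of (A[0][0] + B[0][0] = 1 + 5 = 6, A[0][1] + B[1][0] = -2 + 3 = 1) = 1 (attained at k = 1)
  C[0][1] = min over k of (A[0][0] + B[0][1] = 1 + -2 = -1, A[0][1] + B[1][1] = -2 + 4 = 2) = -1 (attained at k = 0)
  C[1][0] = min over k of (A[1][0] + B[0][0] = 2 + 5 = 7, A[1][1] + B[1][0] = -5 + 3 = -2) = -2 (attained at k = 1)
  C[1][1] = min over k of (A[1][0] + B[0][1] = 2 + -2 = 0, A[1][1] + B[1][1] = -5 + 4 = -1) = -1 (attained at k = 1)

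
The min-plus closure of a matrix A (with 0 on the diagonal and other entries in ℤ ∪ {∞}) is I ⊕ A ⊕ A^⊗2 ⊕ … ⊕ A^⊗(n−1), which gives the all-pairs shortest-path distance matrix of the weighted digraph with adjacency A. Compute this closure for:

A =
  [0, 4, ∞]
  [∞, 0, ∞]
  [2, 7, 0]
Closure =
  [0, 4, ∞]
  [∞, 0, ∞]
  [2, 6, 0]

This is the Floyd-Warshall all-pairs shortest-path computation. For each intermediate vertex k = 0, 1, …, 2, update dist[i][j] ← min(dist[i][j], dist[i][k] + dist[k][j]). The final matrix gives, for each (i, j), the minimum total weight of any directed path from i to j (possibly empty when i = j).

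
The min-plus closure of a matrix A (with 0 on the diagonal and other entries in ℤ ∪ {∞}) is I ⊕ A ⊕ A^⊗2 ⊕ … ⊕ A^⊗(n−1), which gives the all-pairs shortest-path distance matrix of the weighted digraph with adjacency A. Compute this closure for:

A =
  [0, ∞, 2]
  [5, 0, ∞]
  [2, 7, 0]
Closure =
  [0, 9, 2]
  [5, 0, 7]
  [2, 7, 0]

This is the Floyd-Warshall all-pairs shortest-path computation. For each intermediate vertex k = 0, 1, …, 2, update dist[i][j] ← min(dist[i][j], dist[i][k] + dist[k][j]). The final matrix gives, for each (i, j), the minimum total weight of any directed path from i to j (possibly empty when i = j).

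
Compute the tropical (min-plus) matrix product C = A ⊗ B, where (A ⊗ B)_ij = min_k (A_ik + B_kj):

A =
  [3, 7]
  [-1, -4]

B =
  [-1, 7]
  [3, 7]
A ⊗ B =
  [2, 10]
  [-2, 3]

Apply the min-plus product entry-by-entry:
  C[0][0] = min over k of (A[0][0] + B[0][0] = 3 + -1 = 2, A[0][1] + B[1][0] = 7 + 3 = 10) = 2 (attained at k = 0)
  C[0][1] = min over k of (A[0][0] + B[0][1] = 3 + 7 = 10, A[0][1] + B[1][1] = 7 + 7 = 14) = 10 (attained at k = 0)
  C[1][0] = min over k of (A[1][0] + B[0][0] = -1 + -1 = -2, A[1][1] + B[1][0] = -4 + 3 = -1) = -2 (attained at k = 0)
  C[1][1] = min over k of (A[1][0] + B[0][1] = -1 + 7 = 6, A[1][1] + B[1][1] = -4 + 7 = 3) = 3 (attained at k = 1)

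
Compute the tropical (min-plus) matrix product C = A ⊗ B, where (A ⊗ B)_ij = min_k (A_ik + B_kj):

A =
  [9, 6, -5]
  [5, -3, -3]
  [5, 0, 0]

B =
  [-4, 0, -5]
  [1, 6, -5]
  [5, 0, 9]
A ⊗ B =
  [0, -5, 1]
  [-2, -3, -8]
  [1, 0, -5]

Apply the min-plus product entry-by-entry:
  C[0][0] = min over k of (A[0][0] + B[0][0] = 9 + -4 = 5, A[0][1] + B[1][0] = 6 + 1 = 7, A[0][2] + B[2][0] = -5 + 5 = 0) = 0 (attained at k = 2)
  C[0][1] = min over k of (A[0][0] + B[0][1] = 9 + 0 = 9, A[0][1] + B[1][1] = 6 + 6 = 12, A[0][2] + B[2][1] = -5 + 0 = -5) = -5 (attained at k = 2)
  C[0][2] = min over k of (A[0][0] + B[0][2] = 9 + -5 = 4, A[0][1] + B[1][2] = 6 + -5 = 1, A[0][2] + B[2][2] = -5 + 9 = 4) = 1 (attained at k = 1)
  C[1][0] = min over k of (A[1][0] + B[0][0] = 5 + -4 = 1, A[1][1] + B[1][0] = -3 + 1 = -2, A[1][2] + B[2][0] = -3 + 5 = 2) = -2 (attained at k = 1)
  C[1][1] = min over k of (A[1][0] + B[0][1] = 5 + 0 = 5, A[1][1] + B[1][1] = -3 + 6 = 3, A[1][2] + B[2][1] = -3 + 0 = -3) = -3 (attained at k = 2)
  C[1][2] = min over k of (A[1][0] + B[0][2] = 5 + -5 = 0, A[1][1] + B[1][2] = -3 + -5 = -8, A[1][2] + B[2][2] = -3 + 9 = 6) = -8 (attained at k = 1)
  C[2][0] = min over k of (A[2][0] + B[0][0] = 5 + -4 = 1, A[2][1] + B[1][0] = 0 + 1 = 1, A[2][2] + B[2][0] = 0 + 5 = 5) = 1 (attained at k = 0)
  C[2][1] = min over k of (A[2][0] + B[0][1] = 5 + 0 = 5, A[2][1] + B[1][1] = 0 + 6 = 6, A[2][2] + B[2][1] = 0 + 0 = 0) = 0 (attained at k = 2)
  C[2][2] = min over k of (A[2][0] + B[0][2] = 5 + -5 = 0, A[2][1] + B[1][2] = 0 + -5 = -5, A[2][2] + B[2][2] = 0 + 9 = 9) = -5 (attained at k = 1)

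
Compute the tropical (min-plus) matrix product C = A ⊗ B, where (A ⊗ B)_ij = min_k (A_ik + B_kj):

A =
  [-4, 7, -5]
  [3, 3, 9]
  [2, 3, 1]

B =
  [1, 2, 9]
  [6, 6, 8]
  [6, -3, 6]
A ⊗ B =
  [-3, -8, 1]
  [4, 5, 11]
  [3, -2, 7]

Apply the min-plus product entry-by-entry:
  C[0][0] = min over k of (A[0][0] + B[0][0] = -4 + 1 = -3, A[0][1] + B[1][0] = 7 + 6 = 13, A[0][2] + B[2][0] = -5 + 6 = 1) = -3 (attained at k = 0)
  C[0][1] = min over k of (A[0][0] + B[0][1] = -4 + 2 = -2, A[0][1] + B[1][1] = 7 + 6 = 13, A[0][2] + B[2][1] = -5 + -3 = -8) = -8 (attained at k = 2)
  C[0][2] = min over k of (A[0][0] + B[0][2] = -4 + 9 = 5, A[0][1] + B[1][2] = 7 + 8 = 15, A[0][2] + B[2][2] = -5 + 6 = 1) = 1 (attained at k = 2)
  C[1][0] = min over k of (A[1][0] + B[0][0] = 3 + 1 = 4, A[1][1] + B[1][0] = 3 + 6 = 9, A[1][2] + B[2][0] = 9 + 6 = 15) = 4 (attained at k = 0)
  C[1][1] = min over k of (A[1][0] + B[0][1] = 3 + 2 = 5, A[1][1] + B[1][1] = 3 + 6 = 9, A[1][2] + B[2][1] = 9 + -3 = 6) = 5 (attained at k = 0)
  C[1][2] = min over k of (A[1][0] + B[0][2] = 3 + 9 = 12, A[1][1] + B[1][2] = 3 + 8 = 11, A[1][2] + B[2][2] = 9 + 6 = 15) = 11 (attained at k = 1)
  C[2][0] = min over k of (A[2][0] + B[0][0] = 2 + 1 = 3, A[2][1] + B[1][0] = 3 + 6 = 9, A[2][2] + B[2][0] = 1 + 6 = 7) = 3 (attained at k = 0)
  C[2][1] = min over k of (A[2][0] + B[0][1] = 2 + 2 = 4, A[2][1] + B[1][1] = 3 + 6 = 9, A[2][2] + B[2][1] = 1 + -3 = -2) = -2 (attained at k = 2)
  C[2][2] = min over k of (A[2][0] + B[0][2] = 2 + 9 = 11, A[2][1] + B[1][2] = 3 + 8 = 11, A[2][2] + B[2][2] = 1 + 6 = 7) = 7 (attained at k = 2)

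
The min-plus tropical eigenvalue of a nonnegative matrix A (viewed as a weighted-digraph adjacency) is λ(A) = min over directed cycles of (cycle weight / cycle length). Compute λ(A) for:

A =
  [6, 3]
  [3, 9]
λ(A) = 3

Enumerate directed cycles and compute their means (weight / length). Sample:
  cycle 0 → 0: weight = 6, length = 1, mean = 6/1 ≈ 6.000
  cycle 1 → 1: weight = 9, length = 1, mean = 9/1 ≈ 9.000
  cycle 0 → 1 → 0: weight = 6, length = 2, mean = 6/2 ≈ 3.000
  cycle 1 → 0 → 1: weight = 6, length = 2, mean = 6/2 ≈ 3.000
Minimum mean = 3.000, attained e.g. along the cycle 0 → 1 → 0 with weight 6 and length 2. So λ(A) = 6/2 = 3.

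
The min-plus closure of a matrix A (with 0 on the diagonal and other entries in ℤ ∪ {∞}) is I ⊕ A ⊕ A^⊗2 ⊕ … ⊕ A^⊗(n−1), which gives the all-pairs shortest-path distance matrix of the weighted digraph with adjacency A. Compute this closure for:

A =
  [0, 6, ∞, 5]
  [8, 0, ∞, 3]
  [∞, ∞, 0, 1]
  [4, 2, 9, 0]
Closure =
  [0, 6, 14, 5]
  [7, 0, 12, 3]
  [5, 3, 0, 1]
  [4, 2, 9, 0]

This is the Floyd-Warshall all-pairs shortest-path computation. For each intermediate vertex k = 0, 1, …, 3, update dist[i][j] ← min(dist[i][j], dist[i][k] + dist[k][j]). The final matrix gives, for each (i, j), the minimum total weight of any directed path from i to j (possibly empty when i = j).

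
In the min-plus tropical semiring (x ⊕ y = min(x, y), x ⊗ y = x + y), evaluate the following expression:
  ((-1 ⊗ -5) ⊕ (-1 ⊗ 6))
((-1 ⊗ -5) ⊕ (-1 ⊗ 6)) = -6

Expand innermost to outermost. Recall ⊕ takes the minimum of its arguments and ⊗ takes their sum. Working out the expression ((-1 ⊗ -5) ⊕ (-1 ⊗ 6)) gives -6.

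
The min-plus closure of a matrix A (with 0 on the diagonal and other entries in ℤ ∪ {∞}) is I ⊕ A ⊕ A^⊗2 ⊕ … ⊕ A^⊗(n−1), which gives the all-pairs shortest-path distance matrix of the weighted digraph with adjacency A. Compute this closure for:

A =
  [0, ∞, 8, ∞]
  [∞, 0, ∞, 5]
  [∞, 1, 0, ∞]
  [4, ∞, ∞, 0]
Closure =
  [0, 9, 8, 14]
  [9, 0, 17, 5]
  [10, 1, 0, 6]
  [4, 13, 12, 0]

This is the Floyd-Warshall all-pairs shortest-path computation. For each intermediate vertex k = 0, 1, …, 3, update dist[i][j] ← min(dist[i][j], dist[i][k] + dist[k][j]). The final matrix gives, for each (i, j), the minimum total weight of any directed path from i to j (possibly empty when i = j).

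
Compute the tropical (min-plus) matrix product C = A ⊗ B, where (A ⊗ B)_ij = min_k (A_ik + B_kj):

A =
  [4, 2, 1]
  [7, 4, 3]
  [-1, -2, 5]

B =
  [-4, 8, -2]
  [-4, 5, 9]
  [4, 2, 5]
A ⊗ B =
  [-2, 3, 2]
  [0, 5, 5]
  [-6, 3, -3]

Apply the min-plus product entry-by-entry:
  C[0][0] = min over k of (A[0][0] + B[0][0] = 4 + -4 = 0, A[0][1] + B[1][0] = 2 + -4 = -2, A[0][2] + B[2][0] = 1 + 4 = 5) = -2 (attained at k = 1)
  C[0][1] = min over k of (A[0][0] + B[0][1] = 4 + 8 = 12, A[0][1] + B[1][1] = 2 + 5 = 7, A[0][2] + B[2][1] = 1 + 2 = 3) = 3 (attained at k = 2)
  C[0][2] = min over k of (A[0][0] + B[0][2] = 4 + -2 = 2, A[0][1] + B[1][2] = 2 + 9 = 11, A[0][2] + B[2][2] = 1 + 5 = 6) = 2 (attained at k = 0)
  C[1][0] = min over k of (A[1][0] + B[0][0] = 7 + -4 = 3, A[1][1] + B[1][0] = 4 + -4 = 0, A[1][2] + B[2][0] = 3 + 4 = 7) = 0 (attained at k = 1)
  C[1][1] = min over k of (A[1][0] + B[0][1] = 7 + 8 = 15, A[1][1] + B[1][1] = 4 + 5 = 9, A[1][2] + B[2][1] = 3 + 2 = 5) = 5 (attained at k = 2)
  C[1][2] = min over k of (A[1][0] + B[0][2] = 7 + -2 = 5, A[1][1] + B[1][2] = 4 + 9 = 13, A[1][2] + B[2][2] = 3 + 5 = 8) = 5 (attained at k = 0)
  C[2][0] = min over k of (A[2][0] + B[0][0] = -1 + -4 = -5, A[2][1] + B[1][0] = -2 + -4 = -6, A[2][2] + B[2][0] = 5 + 4 = 9) = -6 (attained at k = 1)
  C[2][1] = min over k of (A[2][0] + B[0][1] = -1 + 8 = 7, A[2][1] + B[1][1] = -2 + 5 = 3, A[2][2] + B[2][1] = 5 + 2 = 7) = 3 (attained at k = 1)
  C[2][2] = min over k of (A[2][0] + B[0][2] = -1 + -2 = -3, A[2][1] + B[1][2] = -2 + 9 = 7, A[2][2] + B[2][2] = 5 + 5 = 10) = -3 (attained at k = 0)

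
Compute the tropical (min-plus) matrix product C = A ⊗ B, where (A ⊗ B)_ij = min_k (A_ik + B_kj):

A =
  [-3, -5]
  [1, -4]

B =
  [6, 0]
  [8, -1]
A ⊗ B =
  [3, -6]
  [4, -5]

Apply the min-plus product entry-by-entry:
  C[0][0] = min over k of (A[0][0] + B[0][0] = -3 + 6 = 3, A[0][1] + B[1][0] = -5 + 8 = 3) = 3 (attained at k = 0)
  C[0][1] = min over k of (A[0][0] + B[0][1] = -3 + 0 = -3, A[0][1] + B[1][1] = -5 + -1 = -6) = -6 (attained at k = 1)
  C[1][0] = min over k of (A[1][0] + B[0][0] = 1 + 6 = 7, A[1][1] + B[1][0] = -4 + 8 = 4) = 4 (attained at k = 1)
  C[1][1] = min over k of (A[1][0] + B[0][1] = 1 + 0 = 1, A[1][1] + B[1][1] = -4 + -1 = -5) = -5 (attained at k = 1)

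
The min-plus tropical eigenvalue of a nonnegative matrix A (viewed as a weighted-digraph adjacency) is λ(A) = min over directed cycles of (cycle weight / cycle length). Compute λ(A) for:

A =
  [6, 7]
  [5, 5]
λ(A) = 5

Enumerate directed cycles and compute their means (weight / length). Sample:
  cycle 0 → 0: weight = 6, length = 1, mean = 6/1 ≈ 6.000
  cycle 1 → 1: weight = 5, length = 1, mean = 5/1 ≈ 5.000
  cycle 0 → 1 → 0: weight = 12, length = 2, mean = 12/2 ≈ 6.000
  cycle 1 → 0 → 1: weight = 12, length = 2, mean = 12/2 ≈ 6.000
Minimum mean = 5.000, attained e.g. along the cycle 1 → 1 with weight 5 and length 1. So λ(A) = 5/1 = 5.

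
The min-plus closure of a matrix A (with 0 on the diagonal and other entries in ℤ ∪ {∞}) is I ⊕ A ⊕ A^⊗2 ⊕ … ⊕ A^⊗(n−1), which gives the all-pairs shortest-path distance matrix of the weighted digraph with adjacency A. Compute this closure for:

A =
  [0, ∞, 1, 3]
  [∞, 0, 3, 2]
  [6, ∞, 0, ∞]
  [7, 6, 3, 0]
Closure =
  [0, 9, 1, 3]
  [9, 0, 3, 2]
  [6, 15, 0, 9]
  [7, 6, 3, 0]

This is the Floyd-Warshall all-pairs shortest-path computation. For each intermediate vertex k = 0, 1, …, 3, update dist[i][j] ← min(dist[i][j], dist[i][k] + dist[k][j]). The final matrix gives, for each (i, j), the minimum total weight of any directed path from i to j (possibly empty when i = j).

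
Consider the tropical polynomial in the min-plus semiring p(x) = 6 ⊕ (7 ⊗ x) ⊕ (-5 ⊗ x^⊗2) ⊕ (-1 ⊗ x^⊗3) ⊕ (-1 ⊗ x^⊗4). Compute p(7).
p(7) = 6

A tropical monomial a ⊗ x^⊗i evaluates to a + i · x. Evaluating each term at x = 7:
  Term 0 contributes 6 + 0 · 7 = 6
  Term 1 contributes 7 + 1 · 7 = 14
  Term 2 contributes -5 + 2 · 7 = 9
  Term 3 contributes -1 + 3 · 7 = 20
  Term 4 contributes -1 + 4 · 7 = 27
p(7) = ⊕ of these = min[6, 14, 9, 20, 27] = 6.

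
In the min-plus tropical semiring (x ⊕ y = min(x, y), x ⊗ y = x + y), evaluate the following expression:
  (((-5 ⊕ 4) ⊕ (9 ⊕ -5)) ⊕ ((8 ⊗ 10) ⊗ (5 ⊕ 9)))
(((-5 ⊕ 4) ⊕ (9 ⊕ -5)) ⊕ ((8 ⊗ 10) ⊗ (5 ⊕ 9))) = -5

Expand innermost to outermost. Recall ⊕ takes the minimum of its arguments and ⊗ takes their sum. Working out the expression (((-5 ⊕ 4) ⊕ (9 ⊕ -5)) ⊕ ((8 ⊗ 10) ⊗ (5 ⊕ 9))) gives -5.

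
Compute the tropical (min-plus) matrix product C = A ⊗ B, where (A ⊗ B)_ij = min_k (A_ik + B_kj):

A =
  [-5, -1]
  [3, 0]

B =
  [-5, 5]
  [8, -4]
A ⊗ B =
  [-10, -5]
  [-2, -4]

Apply the min-plus product entry-by-entry:
  C[0][0] = min over k of (A[0][0] + B[0][0] = -5 + -5 = -10, A[0][1] + B[1][0] = -1 + 8 = 7) = -10 (attained at k = 0)
  C[0][1] = min over k of (A[0][0] + B[0][1] = -5 + 5 = 0, A[0][1] + B[1][1] = -1 + -4 = -5) = -5 (attained at k = 1)
  C[1][0] = min over k of (A[1][0] + B[0][0] = 3 + -5 = -2, A[1][1] + B[1][0] = 0 + 8 = 8) = -2 (attained at k = 0)
  C[1][1] = min over k of (A[1][0] + B[0][1] = 3 + 5 = 8, A[1][1] + B[1][1] = 0 + -4 = -4) = -4 (attained at k = 1)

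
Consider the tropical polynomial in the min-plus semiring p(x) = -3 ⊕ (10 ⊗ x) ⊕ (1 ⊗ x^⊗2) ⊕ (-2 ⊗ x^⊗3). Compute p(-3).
p(-3) = -11

A tropical monomial a ⊗ x^⊗i evaluates to a + i · x. Evaluating each term at x = -3:
  Term 0 contributes -3 + 0 · -3 = -3
  Term 1 contributes 10 + 1 · -3 = 7
  Term 2 contributes 1 + 2 · -3 = -5
  Term 3 contributes -2 + 3 · -3 = -11
p(-3) = ⊕ of these = min[-3, 7, -5, -11] = -11.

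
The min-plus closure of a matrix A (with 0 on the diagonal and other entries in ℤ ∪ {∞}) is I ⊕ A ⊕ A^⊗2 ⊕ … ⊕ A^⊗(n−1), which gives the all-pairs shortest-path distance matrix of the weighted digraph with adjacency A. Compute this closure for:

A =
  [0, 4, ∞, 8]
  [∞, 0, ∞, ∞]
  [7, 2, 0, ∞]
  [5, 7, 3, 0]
Closure =
  [0, 4, 11, 8]
  [∞, 0, ∞, ∞]
  [7, 2, 0, 15]
  [5, 5, 3, 0]

This is the Floyd-Warshall all-pairs shortest-path computation. For each intermediate vertex k = 0, 1, …, 3, update dist[i][j] ← min(dist[i][j], dist[i][k] + dist[k][j]). The final matrix gives, for each (i, j), the minimum total weight of any directed path from i to j (possibly empty when i = j).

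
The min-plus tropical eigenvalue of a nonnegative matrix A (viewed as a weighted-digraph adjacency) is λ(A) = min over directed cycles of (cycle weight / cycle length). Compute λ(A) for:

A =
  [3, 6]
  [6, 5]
λ(A) = 3

Enumerate directed cycles and compute their means (weight / length). Sample:
  cycle 0 → 0: weight = 3, length = 1, mean = 3/1 ≈ 3.000
  cycle 1 → 1: weight = 5, length = 1, mean = 5/1 ≈ 5.000
  cycle 0 → 1 → 0: weight = 12, length = 2, mean = 12/2 ≈ 6.000
  cycle 1 → 0 → 1: weight = 12, length = 2, mean = 12/2 ≈ 6.000
Minimum mean = 3.000, attained e.g. along the cycle 0 → 0 with weight 3 and length 1. So λ(A) = 3/1 = 3.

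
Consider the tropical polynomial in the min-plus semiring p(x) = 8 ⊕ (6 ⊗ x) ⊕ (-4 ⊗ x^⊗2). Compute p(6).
p(6) = 8

A tropical monomial a ⊗ x^⊗i evaluates to a + i · x. Evaluating each term at x = 6:
  Term 0 contributes 8 + 0 · 6 = 8
  Term 1 contributes 6 + 1 · 6 = 12
  Term 2 contributes -4 + 2 · 6 = 8
p(6) = ⊕ of these = min[8, 12, 8] = 8.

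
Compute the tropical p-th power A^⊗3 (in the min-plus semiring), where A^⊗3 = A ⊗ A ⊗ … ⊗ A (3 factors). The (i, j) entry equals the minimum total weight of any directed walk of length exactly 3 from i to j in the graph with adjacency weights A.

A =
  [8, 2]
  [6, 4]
A^⊗3 =
  [12, 10]
  [14, 12]

Each entry (A^⊗3)_ij equals the minimum over all length-3 walks i = v_0 → v_1 → … → v_3 = j of Σ_t A[v_t][v_{t+1}]. For example, for (i, j) = (0, 1) we minimise over 4 possible intermediate vertex sequences; the minimum is 10, attained along the walk 0 → 1 → 0 → 1.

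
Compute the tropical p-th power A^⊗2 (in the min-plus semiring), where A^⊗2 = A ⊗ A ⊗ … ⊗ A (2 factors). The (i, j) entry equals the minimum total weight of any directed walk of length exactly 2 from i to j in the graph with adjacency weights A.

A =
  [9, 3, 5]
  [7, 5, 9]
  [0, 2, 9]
A^⊗2 =
  [5, 7, 12]
  [9, 10, 12]
  [9, 3, 5]

Each entry (A^⊗2)_ij equals the minimum over all length-2 walks i = v_0 → v_1 → … → v_2 = j of Σ_t A[v_t][v_{t+1}]. For example, for (i, j) = (0, 2) we minimise over 3 possible intermediate vertex sequences; the minimum is 12, attained along the walk 0 → 1 → 2.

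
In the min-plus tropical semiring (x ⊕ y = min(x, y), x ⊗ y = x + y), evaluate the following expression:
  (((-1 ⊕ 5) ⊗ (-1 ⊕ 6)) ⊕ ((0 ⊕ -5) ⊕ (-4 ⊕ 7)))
(((-1 ⊕ 5) ⊗ (-1 ⊕ 6)) ⊕ ((0 ⊕ -5) ⊕ (-4 ⊕ 7))) = -5

Expand innermost to outermost. Recall ⊕ takes the minimum of its arguments and ⊗ takes their sum. Working out the expression (((-1 ⊕ 5) ⊗ (-1 ⊕ 6)) ⊕ ((0 ⊕ -5) ⊕ (-4 ⊕ 7))) gives -5.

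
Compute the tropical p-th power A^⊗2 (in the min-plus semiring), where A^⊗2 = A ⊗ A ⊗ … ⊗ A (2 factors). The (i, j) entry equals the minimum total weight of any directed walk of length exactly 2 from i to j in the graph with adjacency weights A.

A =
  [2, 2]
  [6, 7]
A^⊗2 =
  [4, 4]
  [8, 8]

Each entry (A^⊗2)_ij equals the minimum over all length-2 walks i = v_0 → v_1 → … → v_2 = j of Σ_t A[v_t][v_{t+1}]. For example, for (i, j) = (0, 1) we minimise over 2 possible intermediate vertex sequences; the minimum is 4, attained along the walk 0 → 0 → 1.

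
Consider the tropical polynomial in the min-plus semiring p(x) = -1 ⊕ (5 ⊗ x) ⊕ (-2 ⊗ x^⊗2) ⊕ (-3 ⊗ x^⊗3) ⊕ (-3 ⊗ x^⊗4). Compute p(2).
p(2) = -1

A tropical monomial a ⊗ x^⊗i evaluates to a + i · x. Evaluating each term at x = 2:
  Term 0 contributes -1 + 0 · 2 = -1
  Term 1 contributes 5 + 1 · 2 = 7
  Term 2 contributes -2 + 2 · 2 = 2
  Term 3 contributes -3 + 3 · 2 = 3
  Term 4 contributes -3 + 4 · 2 = 5
p(2) = ⊕ of these = min[-1, 7, 2, 3, 5] = -1.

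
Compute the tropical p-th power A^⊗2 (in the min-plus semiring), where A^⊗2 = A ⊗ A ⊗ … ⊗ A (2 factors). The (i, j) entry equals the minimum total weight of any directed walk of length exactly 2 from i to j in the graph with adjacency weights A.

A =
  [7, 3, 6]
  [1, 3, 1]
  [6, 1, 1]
A^⊗2 =
  [4, 6, 4]
  [4, 2, 2]
  [2, 2, 2]

Each entry (A^⊗2)_ij equals the minimum over all length-2 walks i = v_0 → v_1 → … → v_2 = j of Σ_t A[v_t][v_{t+1}]. For example, for (i, j) = (0, 2) we minimise over 3 possible intermediate vertex sequences; the minimum is 4, attained along the walk 0 → 1 → 2.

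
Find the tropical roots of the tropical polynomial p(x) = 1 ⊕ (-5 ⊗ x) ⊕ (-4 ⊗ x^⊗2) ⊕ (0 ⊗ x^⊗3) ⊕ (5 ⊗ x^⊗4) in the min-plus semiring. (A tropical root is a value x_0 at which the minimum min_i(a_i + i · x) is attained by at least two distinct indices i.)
Roots: {-5, -4, -1, 6}

Each tropical root is a break point of the lower envelope of the lines y = a_i + i · x (there are 5 lines, with slopes 0, 1, ..., 4). Only the lines that attain the minimum somewhere contribute to roots; other lines are dominated. Here the surviving (envelope) indices are i = 4, i = 3, i = 2, i = 1, i = 0.
Intersections between consecutive envelope lines give the roots: for adjacent envelope indices i < j the intersection is x = (a_i − a_j) / (j − i). Reading off the sorted break points: {-5, -4, -1, 6}.
Verification: at each break x_0, at least two indices attain the minimum of min_i(a_i + i · x_0).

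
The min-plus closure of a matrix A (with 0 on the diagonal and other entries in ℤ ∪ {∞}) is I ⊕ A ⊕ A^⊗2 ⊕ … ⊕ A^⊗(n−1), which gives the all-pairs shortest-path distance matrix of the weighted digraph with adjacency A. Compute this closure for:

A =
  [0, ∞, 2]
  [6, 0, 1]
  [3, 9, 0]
Closure =
  [0, 11, 2]
  [4, 0, 1]
  [3, 9, 0]

This is the Floyd-Warshall all-pairs shortest-path computation. For each intermediate vertex k = 0, 1, …, 2, update dist[i][j] ← min(dist[i][j], dist[i][k] + dist[k][j]). The final matrix gives, for each (i, j), the minimum total weight of any directed path from i to j (possibly empty when i = j).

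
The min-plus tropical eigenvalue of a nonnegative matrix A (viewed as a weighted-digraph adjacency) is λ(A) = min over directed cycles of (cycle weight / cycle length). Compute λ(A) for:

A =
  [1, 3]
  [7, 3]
λ(A) = 1

Enumerate directed cycles and compute their means (weight / length). Sample:
  cycle 0 → 0: weight = 1, length = 1, mean = 1/1 ≈ 1.000
  cycle 1 → 1: weight = 3, length = 1, mean = 3/1 ≈ 3.000
  cycle 0 → 1 → 0: weight = 10, length = 2, mean = 10/2 ≈ 5.000
  cycle 1 → 0 → 1: weight = 10, length = 2, mean = 10/2 ≈ 5.000
Minimum mean = 1.000, attained e.g. along the cycle 0 → 0 with weight 1 and length 1. So λ(A) = 1/1 = 1.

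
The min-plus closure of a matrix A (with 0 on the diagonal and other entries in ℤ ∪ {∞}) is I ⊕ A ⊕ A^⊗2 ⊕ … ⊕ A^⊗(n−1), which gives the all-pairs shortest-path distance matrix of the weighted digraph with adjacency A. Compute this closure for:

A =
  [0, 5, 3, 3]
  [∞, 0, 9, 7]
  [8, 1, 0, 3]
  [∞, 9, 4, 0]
Closure =
  [0, 4, 3, 3]
  [17, 0, 9, 7]
  [8, 1, 0, 3]
  [12, 5, 4, 0]

This is the Floyd-Warshall all-pairs shortest-path computation. For each intermediate vertex k = 0, 1, …, 3, update dist[i][j] ← min(dist[i][j], dist[i][k] + dist[k][j]). The final matrix gives, for each (i, j), the minimum total weight of any directed path from i to j (possibly empty when i = j).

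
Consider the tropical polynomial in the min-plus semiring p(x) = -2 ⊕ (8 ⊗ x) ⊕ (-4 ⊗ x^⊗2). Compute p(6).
p(6) = -2

A tropical monomial a ⊗ x^⊗i evaluates to a + i · x. Evaluating each term at x = 6:
  Term 0 contributes -2 + 0 · 6 = -2
  Term 1 contributes 8 + 1 · 6 = 14
  Term 2 contributes -4 + 2 · 6 = 8
p(6) = ⊕ of these = min[-2, 14, 8] = -2.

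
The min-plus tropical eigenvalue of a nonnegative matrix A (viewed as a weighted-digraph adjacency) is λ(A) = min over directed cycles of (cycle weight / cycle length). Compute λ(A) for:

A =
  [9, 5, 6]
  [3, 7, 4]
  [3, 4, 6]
λ(A) = 4

Enumerate directed cycles and compute their means (weight / length). Sample:
  cycle 0 → 0: weight = 9, length = 1, mean = 9/1 ≈ 9.000
  cycle 1 → 1: weight = 7, length = 1, mean = 7/1 ≈ 7.000
  cycle 2 → 2: weight = 6, length = 1, mean = 6/1 ≈ 6.000
  cycle 0 → 1 → 0: weight = 8, length = 2, mean = 8/2 ≈ 4.000
  cycle 0 → 2 → 0: weight = 9, length = 2, mean = 9/2 ≈ 4.500
  cycle 1 → 0 → 1: weight = 8, length = 2, mean = 8/2 ≈ 4.000
Minimum mean = 4.000, attained e.g. along the cycle 0 → 1 → 0 with weight 8 and length 2. So λ(A) = 8/2 = 4.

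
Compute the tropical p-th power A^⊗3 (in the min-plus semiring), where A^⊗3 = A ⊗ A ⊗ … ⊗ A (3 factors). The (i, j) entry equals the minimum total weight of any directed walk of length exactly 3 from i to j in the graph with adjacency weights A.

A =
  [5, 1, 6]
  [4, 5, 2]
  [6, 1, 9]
A^⊗3 =
  [9, 4, 8]
  [7, 8, 5]
  [9, 4, 8]

Each entry (A^⊗3)_ij equals the minimum over all length-3 walks i = v_0 → v_1 → … → v_3 = j of Σ_t A[v_t][v_{t+1}]. For example, for (i, j) = (0, 2) we minimise over 9 possible intermediate vertex sequences; the minimum is 8, attained along the walk 0 → 0 → 1 → 2.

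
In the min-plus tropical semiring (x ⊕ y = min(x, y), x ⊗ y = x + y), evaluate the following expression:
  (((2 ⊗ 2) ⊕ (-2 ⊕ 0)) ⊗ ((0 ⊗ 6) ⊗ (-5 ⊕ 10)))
(((2 ⊗ 2) ⊕ (-2 ⊕ 0)) ⊗ ((0 ⊗ 6) ⊗ (-5 ⊕ 10))) = -1

Expand innermost to outermost. Recall ⊕ takes the minimum of its arguments and ⊗ takes their sum. Working out the expression (((2 ⊗ 2) ⊕ (-2 ⊕ 0)) ⊗ ((0 ⊗ 6) ⊗ (-5 ⊕ 10))) gives -1.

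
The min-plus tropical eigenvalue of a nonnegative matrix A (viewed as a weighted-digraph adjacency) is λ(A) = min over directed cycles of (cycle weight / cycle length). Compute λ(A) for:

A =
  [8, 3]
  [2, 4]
λ(A) = 5/2

Enumerate directed cycles and compute their means (weight / length). Sample:
  cycle 0 → 0: weight = 8, length = 1, mean = 8/1 ≈ 8.000
  cycle 1 → 1: weight = 4, length = 1, mean = 4/1 ≈ 4.000
  cycle 0 → 1 → 0: weight = 5, length = 2, mean = 5/2 ≈ 2.500
  cycle 1 → 0 → 1: weight = 5, length = 2, mean = 5/2 ≈ 2.500
Minimum mean = 2.500, attained e.g. along the cycle 0 → 1 → 0 with weight 5 and length 2. So λ(A) = 5/2 = 5/2.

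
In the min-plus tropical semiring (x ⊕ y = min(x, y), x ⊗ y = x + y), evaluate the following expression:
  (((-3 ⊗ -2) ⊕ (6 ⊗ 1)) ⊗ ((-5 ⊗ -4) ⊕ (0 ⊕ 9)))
(((-3 ⊗ -2) ⊕ (6 ⊗ 1)) ⊗ ((-5 ⊗ -4) ⊕ (0 ⊕ 9))) = -14

Expand innermost to outermost. Recall ⊕ takes the minimum of its arguments and ⊗ takes their sum. Working out the expression (((-3 ⊗ -2) ⊕ (6 ⊗ 1)) ⊗ ((-5 ⊗ -4) ⊕ (0 ⊕ 9))) gives -14.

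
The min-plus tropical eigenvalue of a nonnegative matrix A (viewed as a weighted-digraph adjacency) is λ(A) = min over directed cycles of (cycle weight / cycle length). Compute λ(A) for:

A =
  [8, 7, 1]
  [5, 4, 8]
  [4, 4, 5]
λ(A) = 5/2

Enumerate directed cycles and compute their means (weight / length). Sample:
  cycle 0 → 0: weight = 8, length = 1, mean = 8/1 ≈ 8.000
  cycle 1 → 1: weight = 4, length = 1, mean = 4/1 ≈ 4.000
  cycle 2 → 2: weight = 5, length = 1, mean = 5/1 ≈ 5.000
  cycle 0 → 1 → 0: weight = 12, length = 2, mean = 12/2 ≈ 6.000
  cycle 0 → 2 → 0: weight = 5, length = 2, mean = 5/2 ≈ 2.500
  cycle 1 → 0 → 1: weight = 12, length = 2, mean = 12/2 ≈ 6.000
Minimum mean = 2.500, attained e.g. along the cycle 0 → 2 → 0 with weight 5 and length 2. So λ(A) = 5/2 = 5/2.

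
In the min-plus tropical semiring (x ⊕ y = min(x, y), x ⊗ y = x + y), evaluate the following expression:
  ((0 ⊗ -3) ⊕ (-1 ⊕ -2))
((0 ⊗ -3) ⊕ (-1 ⊕ -2)) = -3

Expand innermost to outermost. Recall ⊕ takes the minimum of its arguments and ⊗ takes their sum. Working out the expression ((0 ⊗ -3) ⊕ (-1 ⊕ -2)) gives -3.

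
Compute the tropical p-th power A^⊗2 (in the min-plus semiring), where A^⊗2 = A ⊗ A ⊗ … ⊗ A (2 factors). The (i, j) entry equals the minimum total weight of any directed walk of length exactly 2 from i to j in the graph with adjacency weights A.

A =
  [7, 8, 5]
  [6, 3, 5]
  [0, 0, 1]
A^⊗2 =
  [5, 5, 6]
  [5, 5, 6]
  [1, 1, 2]

Each entry (A^⊗2)_ij equals the minimum over all length-2 walks i = v_0 → v_1 → … → v_2 = j of Σ_t A[v_t][v_{t+1}]. For example, for (i, j) = (0, 2) we minimise over 3 possible intermediate vertex sequences; the minimum is 6, attained along the walk 0 → 2 → 2.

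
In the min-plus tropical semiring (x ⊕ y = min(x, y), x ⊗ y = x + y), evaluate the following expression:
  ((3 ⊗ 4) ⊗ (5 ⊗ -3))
((3 ⊗ 4) ⊗ (5 ⊗ -3)) = 9

Expand innermost to outermost. Recall ⊕ takes the minimum of its arguments and ⊗ takes their sum. Working out the expression ((3 ⊗ 4) ⊗ (5 ⊗ -3)) gives 9.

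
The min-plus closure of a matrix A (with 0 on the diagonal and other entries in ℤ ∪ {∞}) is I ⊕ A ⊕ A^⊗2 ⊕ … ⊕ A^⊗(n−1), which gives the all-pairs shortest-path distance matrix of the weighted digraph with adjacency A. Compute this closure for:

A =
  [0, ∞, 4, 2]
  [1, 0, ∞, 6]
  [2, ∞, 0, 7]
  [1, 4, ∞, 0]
Closure =
  [0, 6, 4, 2]
  [1, 0, 5, 3]
  [2, 8, 0, 4]
  [1, 4, 5, 0]

This is the Floyd-Warshall all-pairs shortest-path computation. For each intermediate vertex k = 0, 1, …, 3, update dist[i][j] ← min(dist[i][j], dist[i][k] + dist[k][j]). The final matrix gives, for each (i, j), the minimum total weight of any directed path from i to j (possibly empty when i = j).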